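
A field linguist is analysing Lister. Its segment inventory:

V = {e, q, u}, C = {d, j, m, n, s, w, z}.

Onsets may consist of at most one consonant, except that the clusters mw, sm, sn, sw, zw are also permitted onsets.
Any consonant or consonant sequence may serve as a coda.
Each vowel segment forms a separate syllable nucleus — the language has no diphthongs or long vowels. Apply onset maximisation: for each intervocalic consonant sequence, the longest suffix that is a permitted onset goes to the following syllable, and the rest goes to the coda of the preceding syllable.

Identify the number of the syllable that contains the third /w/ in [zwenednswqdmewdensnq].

Nuclei (vowels): e, e, q, e, e, q → 6 syllables.
Between /e/ (V1) and /e/ (V2): /n/ is a single consonant, so it becomes the next onset.
Between /e/ (V2) and /q/ (V3): /dnsw/ — longest licit onset from the right is /sw/, leaving /dn/ as coda.
Between /q/ (V3) and /e/ (V4): cluster /dm/ — the longest permitted-onset suffix is /m/; onset = /m/, preceding coda = /d/.
Between /e/ (V4) and /e/ (V5): /wd/ splits as /w/ + /d/ (/d/ is the longest suffix that is a licit onset).
Between /e/ (V5) and /q/ (V6): /nsn/ — longest licit onset from the right is /sn/, leaving /n/ as coda.
Putting it together: zwe.nedn.swqd.mew.den.snq.
The third /w/ is in the coda of syllable 4 (/mew/).

4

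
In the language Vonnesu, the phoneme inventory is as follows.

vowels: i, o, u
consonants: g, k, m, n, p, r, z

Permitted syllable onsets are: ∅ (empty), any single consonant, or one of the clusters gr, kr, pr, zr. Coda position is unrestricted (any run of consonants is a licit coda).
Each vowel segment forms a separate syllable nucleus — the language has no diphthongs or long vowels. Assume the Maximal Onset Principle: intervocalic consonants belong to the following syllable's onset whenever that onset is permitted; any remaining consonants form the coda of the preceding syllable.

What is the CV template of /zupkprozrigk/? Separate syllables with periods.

Nuclei (vowels): u, o, i → 3 syllables.
/u…o/ gap (V1→V2): /pkpr/ splits as /pk/ + /pr/ (/pr/ is the longest suffix that is a licit onset).
/o…i/ gap (V2→V3): /zr/ — entire cluster is a permitted onset → onset /zr/, coda ∅.
So the parse is zupk.pro.zrigk.
Mapping each syllable to C/V: /zupk/ → CVCC, /pro/ → CCV, /zrigk/ → CCVCC.

CVCC.CCV.CCVCC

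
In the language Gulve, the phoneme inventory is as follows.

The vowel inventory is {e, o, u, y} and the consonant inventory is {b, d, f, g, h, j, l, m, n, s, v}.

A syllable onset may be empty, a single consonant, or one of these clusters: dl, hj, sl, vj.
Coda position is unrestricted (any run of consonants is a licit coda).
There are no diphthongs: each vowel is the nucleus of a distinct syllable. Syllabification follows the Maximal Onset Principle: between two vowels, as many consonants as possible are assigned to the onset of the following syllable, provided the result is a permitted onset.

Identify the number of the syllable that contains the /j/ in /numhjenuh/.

Nuclei (vowels): u, e, u → 3 syllables.
/u…e/ gap (V1→V2): /mhj/; trying suffixes from longest down, /hj/ is the first permitted one, so coda /m/ | onset /hj/.
/e…u/ gap (V2→V3): /n/ → onset of the next syllable (single consonants are always licit onsets).
Syllabification: num.hje.nuh.
The /j/ is in the onset of syllable 2 (/hje/).

2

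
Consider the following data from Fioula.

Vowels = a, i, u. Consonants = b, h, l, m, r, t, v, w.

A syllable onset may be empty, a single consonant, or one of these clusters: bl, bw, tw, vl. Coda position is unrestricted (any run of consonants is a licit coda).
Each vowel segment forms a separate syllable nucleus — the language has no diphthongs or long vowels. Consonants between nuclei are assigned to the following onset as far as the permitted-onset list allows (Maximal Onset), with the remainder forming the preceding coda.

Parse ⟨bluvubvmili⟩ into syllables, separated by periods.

Vowels present: u, u, i, i; each is a nucleus, giving 4 syllables.
/u…u/ gap (V1→V2): /v/ → onset of the next syllable (single consonants are always licit onsets).
/u…i/ gap (V2→V3): /bvm/; trying suffixes from longest down, /m/ is the first permitted one, so coda /bv/ | onset /m/.
/i…i/ gap (V3→V4): just /l/ — single C goes to the following onset.

blu.vubv.mi.li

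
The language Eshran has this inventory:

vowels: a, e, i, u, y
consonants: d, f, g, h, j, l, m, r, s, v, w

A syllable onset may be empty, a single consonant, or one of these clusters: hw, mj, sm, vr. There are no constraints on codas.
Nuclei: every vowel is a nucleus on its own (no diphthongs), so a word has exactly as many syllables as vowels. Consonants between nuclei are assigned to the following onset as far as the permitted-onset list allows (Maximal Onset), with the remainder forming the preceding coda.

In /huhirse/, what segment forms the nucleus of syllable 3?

e

Vowels present: u, i, e; each is a nucleus, giving 3 syllables.
The third nucleus (vowel 3 from the left) is /e/.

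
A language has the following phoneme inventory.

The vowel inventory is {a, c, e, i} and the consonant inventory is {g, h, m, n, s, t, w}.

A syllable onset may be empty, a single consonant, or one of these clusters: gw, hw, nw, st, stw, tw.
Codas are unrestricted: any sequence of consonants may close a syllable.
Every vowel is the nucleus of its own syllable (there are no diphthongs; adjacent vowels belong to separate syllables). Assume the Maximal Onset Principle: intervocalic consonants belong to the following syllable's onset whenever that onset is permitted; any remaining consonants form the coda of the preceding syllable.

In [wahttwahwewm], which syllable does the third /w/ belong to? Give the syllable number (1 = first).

Nuclei (vowels): a, a, e → 3 syllables.
V1 /a/ – V2 /a/: /httw/ splits as /ht/ + /tw/ (/tw/ is the longest suffix that is a licit onset).
V2 /a/ – V3 /e/: /hw/ is a licit onset in full, so it all attaches to the next syllable.
Result: waht.twa.hwewm.
The third /w/ is in the onset of syllable 3 (/hwewm/).

3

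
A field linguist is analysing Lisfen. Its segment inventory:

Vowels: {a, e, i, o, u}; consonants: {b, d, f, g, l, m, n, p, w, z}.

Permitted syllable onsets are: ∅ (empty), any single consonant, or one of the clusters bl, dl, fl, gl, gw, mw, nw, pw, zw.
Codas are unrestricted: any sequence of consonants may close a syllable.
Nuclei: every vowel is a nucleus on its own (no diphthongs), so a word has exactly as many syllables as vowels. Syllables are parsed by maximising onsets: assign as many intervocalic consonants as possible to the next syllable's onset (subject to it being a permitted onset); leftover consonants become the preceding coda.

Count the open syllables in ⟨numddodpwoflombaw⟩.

1

Nuclei (vowels): u, o, o, o, a → 5 syllables.
/u…o/ gap (V1→V2): cluster /mdd/ — the longest permitted-onset suffix is /d/; onset = /d/, preceding coda = /md/.
/o…o/ gap (V2→V3): /dpw/ — longest licit onset from the right is /pw/, leaving /d/ as coda.
/o…o/ gap (V3→V4): /fl/ is a licit onset in full, so it all attaches to the next syllable.
/o…a/ gap (V4→V5): /mb/ splits as /m/ + /b/ (/b/ is the longest suffix that is a licit onset).
Putting it together: numd.dod.pwo.flom.baw.
Classifying each syllable: /numd/ (closed), /dod/ (closed), /pwo/ (open), /flom/ (closed), /baw/ (closed).
Open syllables: 1.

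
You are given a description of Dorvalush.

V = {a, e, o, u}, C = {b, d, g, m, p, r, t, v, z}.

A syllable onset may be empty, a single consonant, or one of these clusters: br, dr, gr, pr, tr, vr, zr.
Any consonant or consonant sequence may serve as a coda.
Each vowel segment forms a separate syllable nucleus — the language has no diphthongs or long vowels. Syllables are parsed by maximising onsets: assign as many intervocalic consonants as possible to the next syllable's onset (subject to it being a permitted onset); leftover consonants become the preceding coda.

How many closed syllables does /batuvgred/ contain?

2

The vowels are a, u, e — 3 nuclei, so 3 syllables.
V1 /a/ – V2 /u/: /t/ is a single consonant, so it becomes the next onset.
V2 /u/ – V3 /e/: /vgr/ splits as /v/ + /gr/ (/gr/ is the longest suffix that is a licit onset).
Putting it together: ba.tuv.gred.
Classifying each syllable: /ba/ (open), /tuv/ (closed), /gred/ (closed).
Closed syllables: 2.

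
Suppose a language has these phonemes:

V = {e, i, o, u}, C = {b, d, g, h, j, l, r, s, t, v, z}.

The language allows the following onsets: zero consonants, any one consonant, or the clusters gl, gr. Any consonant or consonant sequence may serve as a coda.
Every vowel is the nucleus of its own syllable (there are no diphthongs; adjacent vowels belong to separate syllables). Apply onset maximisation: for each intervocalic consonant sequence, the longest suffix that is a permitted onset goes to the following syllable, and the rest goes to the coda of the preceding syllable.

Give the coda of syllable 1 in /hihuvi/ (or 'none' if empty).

The vowels are i, u, i — 3 nuclei, so 3 syllables.
σ1/σ2 boundary: /h/ → onset of the next syllable (single consonants are always licit onsets).
σ2/σ3 boundary: /v/ is a single consonant, so it becomes the next onset.
So the parse is hi.hu.vi.
Syllable 1 is /hi/: onset /h/, nucleus /i/, coda ∅.

none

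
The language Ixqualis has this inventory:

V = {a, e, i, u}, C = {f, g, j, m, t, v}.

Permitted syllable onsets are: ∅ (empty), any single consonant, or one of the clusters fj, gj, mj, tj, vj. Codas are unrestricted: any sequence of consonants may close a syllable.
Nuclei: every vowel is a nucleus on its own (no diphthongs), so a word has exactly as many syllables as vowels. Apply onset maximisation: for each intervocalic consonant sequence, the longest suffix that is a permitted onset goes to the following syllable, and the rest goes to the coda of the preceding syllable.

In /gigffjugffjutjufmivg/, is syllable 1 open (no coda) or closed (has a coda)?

closed

Nuclei (vowels): i, u, u, u, i → 5 syllables.
/i…u/ gap (V1→V2): /gffj/; trying suffixes from longest down, /fj/ is the first permitted one, so coda /gf/ | onset /fj/.
/u…u/ gap (V2→V3): /gffj/ splits as /gf/ + /fj/ (/fj/ is the longest suffix that is a licit onset).
/u…u/ gap (V3→V4): /tj/ — entire cluster is a permitted onset → onset /tj/, coda ∅.
/u…i/ gap (V4→V5): /fm/ — longest licit onset from the right is /m/, leaving /f/ as coda.
Syllabification: gigf.fjugf.fju.tjuf.mivg.
Syllable 1 is /gigf/ with coda /gf/, so it is closed.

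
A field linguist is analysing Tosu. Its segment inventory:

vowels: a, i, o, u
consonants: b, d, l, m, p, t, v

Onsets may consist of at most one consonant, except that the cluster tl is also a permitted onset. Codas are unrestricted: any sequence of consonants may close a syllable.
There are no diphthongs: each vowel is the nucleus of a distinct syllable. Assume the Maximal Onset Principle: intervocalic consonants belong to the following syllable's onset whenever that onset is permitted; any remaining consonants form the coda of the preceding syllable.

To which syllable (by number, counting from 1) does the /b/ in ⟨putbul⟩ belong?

Vowels present: u, u; each is a nucleus, giving 2 syllables.
V1 /u/ – V2 /u/: /tb/; trying suffixes from longest down, /b/ is the first permitted one, so coda /t/ | onset /b/.
Syllabification: put.bul.
The /b/ is in the onset of syllable 2 (/bul/).

2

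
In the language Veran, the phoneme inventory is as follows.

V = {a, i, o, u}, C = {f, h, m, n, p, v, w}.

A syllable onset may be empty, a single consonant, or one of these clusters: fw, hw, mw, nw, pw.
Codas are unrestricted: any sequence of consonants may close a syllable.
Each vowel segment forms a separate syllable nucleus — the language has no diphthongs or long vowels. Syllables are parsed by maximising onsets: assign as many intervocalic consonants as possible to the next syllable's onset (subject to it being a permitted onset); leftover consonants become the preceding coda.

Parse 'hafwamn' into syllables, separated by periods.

Nuclei (vowels): a, a → 2 syllables.
/a…a/ gap (V1→V2): cluster /fw/ — /fw/ is itself a permitted onset, so the whole cluster goes right; preceding coda = ∅.

ha.fwamn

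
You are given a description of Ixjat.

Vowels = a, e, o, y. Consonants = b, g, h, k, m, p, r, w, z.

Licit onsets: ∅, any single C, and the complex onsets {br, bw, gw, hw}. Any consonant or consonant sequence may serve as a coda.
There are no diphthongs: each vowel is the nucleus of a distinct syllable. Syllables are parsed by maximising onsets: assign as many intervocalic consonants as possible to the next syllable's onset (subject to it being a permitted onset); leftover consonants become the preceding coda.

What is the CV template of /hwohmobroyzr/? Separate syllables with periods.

Vowels present: o, o, o, y; each is a nucleus, giving 4 syllables.
/o…o/ gap (V1→V2): /hm/ splits as /h/ + /m/ (/m/ is the longest suffix that is a licit onset).
/o…o/ gap (V2→V3): /br/ — entire cluster is a permitted onset → onset /br/, coda ∅.
/o…y/ gap (V3→V4): hiatus — the boundary sits between the two vowels.
Syllabification: hwoh.mo.bro.yzr.
Mapping each syllable to C/V: /hwoh/ → CCVC, /mo/ → CV, /bro/ → CCV, /yzr/ → VCC.

CCVC.CV.CCV.VCC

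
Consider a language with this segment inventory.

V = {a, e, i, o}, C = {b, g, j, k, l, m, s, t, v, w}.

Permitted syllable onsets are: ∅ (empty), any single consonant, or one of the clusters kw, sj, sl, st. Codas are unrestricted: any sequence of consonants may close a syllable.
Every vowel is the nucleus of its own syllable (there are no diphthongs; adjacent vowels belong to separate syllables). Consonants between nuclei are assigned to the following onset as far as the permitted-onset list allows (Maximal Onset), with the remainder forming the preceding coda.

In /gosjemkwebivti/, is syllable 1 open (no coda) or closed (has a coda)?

Nuclei (vowels): o, e, e, i, i → 5 syllables.
/o…e/ gap (V1→V2): cluster /sj/ — /sj/ is itself a permitted onset, so the whole cluster goes right; preceding coda = ∅.
/e…e/ gap (V2→V3): /mkw/; trying suffixes from longest down, /kw/ is the first permitted one, so coda /m/ | onset /kw/.
/e…i/ gap (V3→V4): just /b/ — single C goes to the following onset.
/i…i/ gap (V4→V5): /vt/ — longest licit onset from the right is /t/, leaving /v/ as coda.
So the parse is go.sjem.kwe.biv.ti.
Syllable 1 is /go/; it ends in its nucleus with no coda, so it is open.

open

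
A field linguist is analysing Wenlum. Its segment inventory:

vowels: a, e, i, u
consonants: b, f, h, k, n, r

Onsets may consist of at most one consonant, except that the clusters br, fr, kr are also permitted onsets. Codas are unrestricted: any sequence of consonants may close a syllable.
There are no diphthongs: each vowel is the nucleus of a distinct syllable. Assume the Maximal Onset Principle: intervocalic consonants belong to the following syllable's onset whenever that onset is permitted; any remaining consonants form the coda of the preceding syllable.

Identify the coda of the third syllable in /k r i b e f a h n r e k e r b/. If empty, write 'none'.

Nuclei (vowels): i, e, a, e, e → 5 syllables.
Between /i/ (V1) and /e/ (V2): /b/ is a single consonant, so it becomes the next onset.
Between /e/ (V2) and /a/ (V3): /f/ is a single consonant, so it becomes the next onset.
Between /a/ (V3) and /e/ (V4): cluster /hnr/ — the longest permitted-onset suffix is /r/; onset = /r/, preceding coda = /hn/.
Between /e/ (V4) and /e/ (V5): /k/ → onset of the next syllable (single consonants are always licit onsets).
So the parse is kri.be.fahn.re.kerb.
Syllable 3 is /fahn/: onset /f/, nucleus /a/, coda /hn/.

hn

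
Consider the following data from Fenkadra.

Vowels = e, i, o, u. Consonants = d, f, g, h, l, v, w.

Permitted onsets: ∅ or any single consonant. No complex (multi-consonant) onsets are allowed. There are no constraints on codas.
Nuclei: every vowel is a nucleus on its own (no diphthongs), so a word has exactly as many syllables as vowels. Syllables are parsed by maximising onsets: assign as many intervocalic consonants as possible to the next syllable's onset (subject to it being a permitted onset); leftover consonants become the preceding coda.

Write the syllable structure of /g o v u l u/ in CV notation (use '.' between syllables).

CV.CV.CV

The vowels are o, u, u — 3 nuclei, so 3 syllables.
V1 /o/ – V2 /u/: /v/ → onset of the next syllable (single consonants are always licit onsets).
V2 /u/ – V3 /u/: just /l/ — single C goes to the following onset.
Syllabification: go.vu.lu.
Mapping each syllable to C/V: /go/ → CV, /vu/ → CV, /lu/ → CV.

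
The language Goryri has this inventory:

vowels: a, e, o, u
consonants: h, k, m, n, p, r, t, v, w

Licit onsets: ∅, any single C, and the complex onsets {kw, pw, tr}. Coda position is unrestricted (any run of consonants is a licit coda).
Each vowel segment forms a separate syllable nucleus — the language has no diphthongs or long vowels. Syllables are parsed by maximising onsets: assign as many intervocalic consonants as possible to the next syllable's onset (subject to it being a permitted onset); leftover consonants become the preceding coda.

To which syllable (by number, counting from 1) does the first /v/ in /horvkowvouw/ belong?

The vowels are o, o, o, u — 4 nuclei, so 4 syllables.
/o…o/ gap (V1→V2): /rvk/ — longest licit onset from the right is /k/, leaving /rv/ as coda.
/o…o/ gap (V2→V3): /wv/; trying suffixes from longest down, /v/ is the first permitted one, so coda /w/ | onset /v/.
/o…u/ gap (V3→V4): nothing intervenes; syllable break is V.V.
Syllabification: horv.kow.vo.uw.
The first /v/ is in the coda of syllable 1 (/horv/).

1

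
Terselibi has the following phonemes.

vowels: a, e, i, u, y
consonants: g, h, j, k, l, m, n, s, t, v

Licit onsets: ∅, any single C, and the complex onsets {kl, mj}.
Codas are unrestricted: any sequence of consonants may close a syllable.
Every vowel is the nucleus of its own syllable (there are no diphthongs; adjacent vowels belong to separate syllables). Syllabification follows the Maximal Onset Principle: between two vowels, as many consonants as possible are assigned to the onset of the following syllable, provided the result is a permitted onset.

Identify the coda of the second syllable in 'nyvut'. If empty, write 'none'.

The vowels are y, u — 2 nuclei, so 2 syllables.
V1 /y/ – V2 /u/: just /v/ — single C goes to the following onset.
Putting it together: ny.vut.
Syllable 2 is /vut/: onset /v/, nucleus /u/, coda /t/.

t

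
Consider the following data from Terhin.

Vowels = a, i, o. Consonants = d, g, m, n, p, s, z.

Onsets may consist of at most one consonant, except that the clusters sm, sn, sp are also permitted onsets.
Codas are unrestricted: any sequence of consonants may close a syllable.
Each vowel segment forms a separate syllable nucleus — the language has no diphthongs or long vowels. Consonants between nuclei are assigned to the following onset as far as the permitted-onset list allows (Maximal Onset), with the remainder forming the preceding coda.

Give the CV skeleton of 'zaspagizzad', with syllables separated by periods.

Nuclei (vowels): a, a, i, a → 4 syllables.
/a…a/ gap (V1→V2): /sp/ — entire cluster is a permitted onset → onset /sp/, coda ∅.
/a…i/ gap (V2→V3): /g/ is a single consonant, so it becomes the next onset.
/i…a/ gap (V3→V4): /zz/ splits as /z/ + /z/ (/z/ is the longest suffix that is a licit onset).
So the parse is za.spa.giz.zad.
Mapping each syllable to C/V: /za/ → CV, /spa/ → CCV, /giz/ → CVC, /zad/ → CVC.

CV.CCV.CVC.CVC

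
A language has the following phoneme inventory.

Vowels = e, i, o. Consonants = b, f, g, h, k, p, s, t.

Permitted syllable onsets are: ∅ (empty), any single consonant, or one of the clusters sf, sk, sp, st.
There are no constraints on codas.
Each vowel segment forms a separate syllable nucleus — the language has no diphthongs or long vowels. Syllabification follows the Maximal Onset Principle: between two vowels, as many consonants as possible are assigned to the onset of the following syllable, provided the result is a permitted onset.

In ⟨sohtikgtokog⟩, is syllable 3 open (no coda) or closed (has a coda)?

open

Nuclei (vowels): o, i, o, o → 4 syllables.
/o…i/ gap (V1→V2): /ht/; trying suffixes from longest down, /t/ is the first permitted one, so coda /h/ | onset /t/.
/i…o/ gap (V2→V3): /kgt/ splits as /kg/ + /t/ (/t/ is the longest suffix that is a licit onset).
/o…o/ gap (V3→V4): /k/ is a single consonant, so it becomes the next onset.
Putting it together: soh.tikg.to.kog.
Syllable 3 is /to/; it ends in its nucleus with no coda, so it is open.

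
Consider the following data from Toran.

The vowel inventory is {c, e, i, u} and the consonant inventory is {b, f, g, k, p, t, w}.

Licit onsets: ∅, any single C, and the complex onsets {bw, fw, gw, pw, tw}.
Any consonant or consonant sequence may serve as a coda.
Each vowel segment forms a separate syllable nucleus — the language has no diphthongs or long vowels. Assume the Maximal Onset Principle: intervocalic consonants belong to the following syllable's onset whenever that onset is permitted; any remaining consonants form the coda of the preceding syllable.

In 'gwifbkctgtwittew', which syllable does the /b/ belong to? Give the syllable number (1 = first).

Nuclei (vowels): i, c, i, e → 4 syllables.
σ1/σ2 boundary: /fbk/; trying suffixes from longest down, /k/ is the first permitted one, so coda /fb/ | onset /k/.
σ2/σ3 boundary: /tgtw/ — longest licit onset from the right is /tw/, leaving /tg/ as coda.
σ3/σ4 boundary: /tt/; trying suffixes from longest down, /t/ is the first permitted one, so coda /t/ | onset /t/.
Result: gwifb.kctg.twit.tew.
The /b/ is in the coda of syllable 1 (/gwifb/).

1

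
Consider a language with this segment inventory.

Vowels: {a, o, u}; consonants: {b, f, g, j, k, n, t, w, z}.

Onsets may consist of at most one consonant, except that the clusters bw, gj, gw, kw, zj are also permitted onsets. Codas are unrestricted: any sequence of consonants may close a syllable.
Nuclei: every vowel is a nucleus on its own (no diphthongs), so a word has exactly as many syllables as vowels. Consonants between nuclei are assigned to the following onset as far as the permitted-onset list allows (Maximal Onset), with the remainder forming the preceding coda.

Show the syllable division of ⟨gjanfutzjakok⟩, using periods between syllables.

Nuclei (vowels): a, u, a, o → 4 syllables.
/a…u/ gap (V1→V2): /nf/; trying suffixes from longest down, /f/ is the first permitted one, so coda /n/ | onset /f/.
/u…a/ gap (V2→V3): /tzj/; trying suffixes from longest down, /zj/ is the first permitted one, so coda /t/ | onset /zj/.
/a…o/ gap (V3→V4): just /k/ — single C goes to the following onset.

gjan.fut.zja.kok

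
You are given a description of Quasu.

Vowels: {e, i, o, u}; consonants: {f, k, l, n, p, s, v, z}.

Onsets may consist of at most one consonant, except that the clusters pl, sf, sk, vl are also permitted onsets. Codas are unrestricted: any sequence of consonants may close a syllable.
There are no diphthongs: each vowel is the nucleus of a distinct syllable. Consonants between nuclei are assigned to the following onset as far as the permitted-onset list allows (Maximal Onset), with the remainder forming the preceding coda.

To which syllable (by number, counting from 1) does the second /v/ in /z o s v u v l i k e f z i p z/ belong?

Vowels present: o, u, i, e, i; each is a nucleus, giving 5 syllables.
/o…u/ gap (V1→V2): /sv/; trying suffixes from longest down, /v/ is the first permitted one, so coda /s/ | onset /v/.
/u…i/ gap (V2→V3): cluster /vl/ — /vl/ is itself a permitted onset, so the whole cluster goes right; preceding coda = ∅.
/i…e/ gap (V3→V4): /k/ is a single consonant, so it becomes the next onset.
/e…i/ gap (V4→V5): /fz/ — longest licit onset from the right is /z/, leaving /f/ as coda.
Putting it together: zos.vu.vli.kef.zipz.
The second /v/ is in the onset of syllable 3 (/vli/).

3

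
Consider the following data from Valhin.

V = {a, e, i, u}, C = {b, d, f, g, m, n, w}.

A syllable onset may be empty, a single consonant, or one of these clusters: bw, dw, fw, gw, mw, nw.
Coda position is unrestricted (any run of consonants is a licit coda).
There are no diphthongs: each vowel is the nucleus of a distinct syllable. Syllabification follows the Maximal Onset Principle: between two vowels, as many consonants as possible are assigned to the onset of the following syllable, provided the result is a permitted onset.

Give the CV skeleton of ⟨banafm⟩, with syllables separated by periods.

Vowels present: a, a; each is a nucleus, giving 2 syllables.
Between /a/ (V1) and /a/ (V2): /n/ is a single consonant, so it becomes the next onset.
So the parse is ba.nafm.
Mapping each syllable to C/V: /ba/ → CV, /nafm/ → CVCC.

CV.CVCC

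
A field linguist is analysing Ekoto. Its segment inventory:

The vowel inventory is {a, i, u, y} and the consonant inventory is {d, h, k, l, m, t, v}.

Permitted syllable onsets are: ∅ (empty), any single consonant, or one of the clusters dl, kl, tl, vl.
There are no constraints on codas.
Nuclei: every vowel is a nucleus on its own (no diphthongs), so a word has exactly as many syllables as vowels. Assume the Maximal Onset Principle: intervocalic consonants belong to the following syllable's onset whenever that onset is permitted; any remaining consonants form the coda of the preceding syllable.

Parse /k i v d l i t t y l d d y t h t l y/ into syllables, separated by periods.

kiv.dlit.tyld.dyth.tly

Nuclei (vowels): i, i, y, y, y → 5 syllables.
Between /i/ (V1) and /i/ (V2): /vdl/; trying suffixes from longest down, /dl/ is the first permitted one, so coda /v/ | onset /dl/.
Between /i/ (V2) and /y/ (V3): /tt/ splits as /t/ + /t/ (/t/ is the longest suffix that is a licit onset).
Between /y/ (V3) and /y/ (V4): /ldd/ — longest licit onset from the right is /d/, leaving /ld/ as coda.
Between /y/ (V4) and /y/ (V5): cluster /thtl/ — the longest permitted-onset suffix is /tl/; onset = /tl/, preceding coda = /th/.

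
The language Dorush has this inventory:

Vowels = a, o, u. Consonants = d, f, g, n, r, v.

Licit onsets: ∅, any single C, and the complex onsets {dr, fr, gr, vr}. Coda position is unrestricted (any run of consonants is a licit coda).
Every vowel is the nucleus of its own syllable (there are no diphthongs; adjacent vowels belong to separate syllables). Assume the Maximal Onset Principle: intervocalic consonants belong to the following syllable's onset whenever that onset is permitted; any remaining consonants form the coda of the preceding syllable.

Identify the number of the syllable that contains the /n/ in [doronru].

Vowels present: o, o, u; each is a nucleus, giving 3 syllables.
/o…o/ gap (V1→V2): /r/ → onset of the next syllable (single consonants are always licit onsets).
/o…u/ gap (V2→V3): /nr/ — longest licit onset from the right is /r/, leaving /n/ as coda.
Putting it together: do.ron.ru.
The /n/ is in the coda of syllable 2 (/ron/).

2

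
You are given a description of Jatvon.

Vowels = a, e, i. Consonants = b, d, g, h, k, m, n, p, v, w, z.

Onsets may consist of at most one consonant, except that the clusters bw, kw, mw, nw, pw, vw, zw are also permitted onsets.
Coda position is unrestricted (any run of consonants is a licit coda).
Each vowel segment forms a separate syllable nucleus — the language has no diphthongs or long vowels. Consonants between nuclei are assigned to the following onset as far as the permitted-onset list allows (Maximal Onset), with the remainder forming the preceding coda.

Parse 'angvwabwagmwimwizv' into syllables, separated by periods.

Vowels present: a, a, a, i, i; each is a nucleus, giving 5 syllables.
Between /a/ (V1) and /a/ (V2): /ngvw/; trying suffixes from longest down, /vw/ is the first permitted one, so coda /ng/ | onset /vw/.
Between /a/ (V2) and /a/ (V3): /bw/ — entire cluster is a permitted onset → onset /bw/, coda ∅.
Between /a/ (V3) and /i/ (V4): /gmw/; trying suffixes from longest down, /mw/ is the first permitted one, so coda /g/ | onset /mw/.
Between /i/ (V4) and /i/ (V5): /mw/ is a licit onset in full, so it all attaches to the next syllable.

ang.vwa.bwag.mwi.mwizv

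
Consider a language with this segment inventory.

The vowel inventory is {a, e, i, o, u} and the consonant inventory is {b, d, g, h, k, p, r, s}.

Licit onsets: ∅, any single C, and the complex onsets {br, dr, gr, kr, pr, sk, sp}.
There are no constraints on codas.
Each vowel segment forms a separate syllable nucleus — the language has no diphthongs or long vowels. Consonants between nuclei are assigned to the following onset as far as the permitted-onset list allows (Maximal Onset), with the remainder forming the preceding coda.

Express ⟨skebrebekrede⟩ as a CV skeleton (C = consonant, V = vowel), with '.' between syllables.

The vowels are e, e, e, e, e — 5 nuclei, so 5 syllables.
Between /e/ (V1) and /e/ (V2): /br/ is a licit onset in full, so it all attaches to the next syllable.
Between /e/ (V2) and /e/ (V3): just /b/ — single C goes to the following onset.
Between /e/ (V3) and /e/ (V4): /kr/ is a licit onset in full, so it all attaches to the next syllable.
Between /e/ (V4) and /e/ (V5): just /d/ — single C goes to the following onset.
Putting it together: ske.bre.be.kre.de.
Mapping each syllable to C/V: /ske/ → CCV, /bre/ → CCV, /be/ → CV, /kre/ → CCV, /de/ → CV.

CCV.CCV.CV.CCV.CV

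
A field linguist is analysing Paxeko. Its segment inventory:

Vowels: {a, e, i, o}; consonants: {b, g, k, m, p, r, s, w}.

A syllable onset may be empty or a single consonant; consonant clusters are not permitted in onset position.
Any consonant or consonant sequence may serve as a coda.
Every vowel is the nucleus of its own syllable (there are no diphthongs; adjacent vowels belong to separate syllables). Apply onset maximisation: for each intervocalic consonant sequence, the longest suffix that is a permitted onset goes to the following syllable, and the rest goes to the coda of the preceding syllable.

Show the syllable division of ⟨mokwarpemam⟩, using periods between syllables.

Nuclei (vowels): o, a, e, a → 4 syllables.
/o…a/ gap (V1→V2): cluster /kw/ — the longest permitted-onset suffix is /w/; onset = /w/, preceding coda = /k/.
/a…e/ gap (V2→V3): /rp/ — longest licit onset from the right is /p/, leaving /r/ as coda.
/e…a/ gap (V3→V4): /m/ → onset of the next syllable (single consonants are always licit onsets).

mok.war.pe.mam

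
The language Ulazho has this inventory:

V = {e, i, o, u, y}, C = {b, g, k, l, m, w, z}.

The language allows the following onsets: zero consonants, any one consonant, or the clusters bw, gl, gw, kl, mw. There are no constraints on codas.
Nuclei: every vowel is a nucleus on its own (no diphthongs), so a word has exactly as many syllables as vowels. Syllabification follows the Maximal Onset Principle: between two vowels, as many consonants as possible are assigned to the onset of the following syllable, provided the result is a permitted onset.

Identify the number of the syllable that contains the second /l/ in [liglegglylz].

The vowels are i, e, y — 3 nuclei, so 3 syllables.
/i…e/ gap (V1→V2): cluster /gl/ — /gl/ is itself a permitted onset, so the whole cluster goes right; preceding coda = ∅.
/e…y/ gap (V2→V3): /ggl/ — longest licit onset from the right is /gl/, leaving /g/ as coda.
Putting it together: li.gleg.glylz.
The second /l/ is in the onset of syllable 2 (/gleg/).

2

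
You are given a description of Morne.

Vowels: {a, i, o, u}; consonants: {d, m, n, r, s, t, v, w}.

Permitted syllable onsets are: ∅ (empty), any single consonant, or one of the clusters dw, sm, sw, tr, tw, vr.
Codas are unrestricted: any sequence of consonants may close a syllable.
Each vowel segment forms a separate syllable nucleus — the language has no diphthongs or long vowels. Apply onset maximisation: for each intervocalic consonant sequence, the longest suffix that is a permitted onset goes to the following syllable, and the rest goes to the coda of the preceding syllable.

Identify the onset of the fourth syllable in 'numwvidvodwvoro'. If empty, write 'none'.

v

The vowels are u, i, o, o, o — 5 nuclei, so 5 syllables.
V1 /u/ – V2 /i/: /mwv/ splits as /mw/ + /v/ (/v/ is the longest suffix that is a licit onset).
V2 /i/ – V3 /o/: cluster /dv/ — the longest permitted-onset suffix is /v/; onset = /v/, preceding coda = /d/.
V3 /o/ – V4 /o/: /dwv/ splits as /dw/ + /v/ (/v/ is the longest suffix that is a licit onset).
V4 /o/ – V5 /o/: /r/ is a single consonant, so it becomes the next onset.
So the parse is numw.vid.vodw.vo.ro.
Syllable 4 is /vo/: onset /v/, nucleus /o/, coda ∅.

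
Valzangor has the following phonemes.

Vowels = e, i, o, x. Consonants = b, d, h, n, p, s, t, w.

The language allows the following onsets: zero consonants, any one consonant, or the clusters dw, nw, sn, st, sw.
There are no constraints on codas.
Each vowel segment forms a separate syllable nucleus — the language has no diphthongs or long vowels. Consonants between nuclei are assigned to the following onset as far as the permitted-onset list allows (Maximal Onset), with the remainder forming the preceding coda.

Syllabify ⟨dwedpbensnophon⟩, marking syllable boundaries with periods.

dwedp.ben.snop.hon

The vowels are e, e, o, o — 4 nuclei, so 4 syllables.
σ1/σ2 boundary: /dpb/ — longest licit onset from the right is /b/, leaving /dp/ as coda.
σ2/σ3 boundary: /nsn/; trying suffixes from longest down, /sn/ is the first permitted one, so coda /n/ | onset /sn/.
σ3/σ4 boundary: /ph/ — longest licit onset from the right is /h/, leaving /p/ as coda.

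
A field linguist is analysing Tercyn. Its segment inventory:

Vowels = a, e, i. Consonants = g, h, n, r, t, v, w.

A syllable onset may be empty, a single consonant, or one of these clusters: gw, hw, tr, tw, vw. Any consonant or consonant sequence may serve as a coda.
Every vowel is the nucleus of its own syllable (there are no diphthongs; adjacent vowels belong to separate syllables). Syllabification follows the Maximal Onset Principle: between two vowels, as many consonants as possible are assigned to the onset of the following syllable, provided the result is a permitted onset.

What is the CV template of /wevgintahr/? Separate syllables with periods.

The vowels are e, i, a — 3 nuclei, so 3 syllables.
V1 /e/ – V2 /i/: cluster /vg/ — the longest permitted-onset suffix is /g/; onset = /g/, preceding coda = /v/.
V2 /i/ – V3 /a/: /nt/ splits as /n/ + /t/ (/t/ is the longest suffix that is a licit onset).
Putting it together: wev.gin.tahr.
Mapping each syllable to C/V: /wev/ → CVC, /gin/ → CVC, /tahr/ → CVCC.

CVC.CVC.CVCC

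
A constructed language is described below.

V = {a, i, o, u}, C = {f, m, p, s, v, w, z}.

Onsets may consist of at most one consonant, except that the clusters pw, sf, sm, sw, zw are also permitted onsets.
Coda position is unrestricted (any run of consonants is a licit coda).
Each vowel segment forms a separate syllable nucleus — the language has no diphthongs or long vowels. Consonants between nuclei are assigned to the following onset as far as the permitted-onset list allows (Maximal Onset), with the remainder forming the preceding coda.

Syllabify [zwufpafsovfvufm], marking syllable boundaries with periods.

Vowels present: u, a, o, u; each is a nucleus, giving 4 syllables.
V1 /u/ – V2 /a/: cluster /fp/ — the longest permitted-onset suffix is /p/; onset = /p/, preceding coda = /f/.
V2 /a/ – V3 /o/: /fs/ splits as /f/ + /s/ (/s/ is the longest suffix that is a licit onset).
V3 /o/ – V4 /u/: /vfv/; trying suffixes from longest down, /v/ is the first permitted one, so coda /vf/ | onset /v/.

zwuf.paf.sovf.vufm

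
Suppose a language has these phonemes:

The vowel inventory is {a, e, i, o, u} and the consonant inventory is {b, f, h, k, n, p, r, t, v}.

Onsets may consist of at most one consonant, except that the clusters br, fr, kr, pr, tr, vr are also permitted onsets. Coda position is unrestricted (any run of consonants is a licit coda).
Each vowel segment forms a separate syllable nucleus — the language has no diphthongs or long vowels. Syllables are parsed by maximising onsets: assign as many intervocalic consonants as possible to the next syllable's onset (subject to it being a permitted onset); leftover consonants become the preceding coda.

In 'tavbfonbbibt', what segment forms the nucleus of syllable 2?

The vowels are a, o, i — 3 nuclei, so 3 syllables.
The second nucleus (vowel 2 from the left) is /o/.

o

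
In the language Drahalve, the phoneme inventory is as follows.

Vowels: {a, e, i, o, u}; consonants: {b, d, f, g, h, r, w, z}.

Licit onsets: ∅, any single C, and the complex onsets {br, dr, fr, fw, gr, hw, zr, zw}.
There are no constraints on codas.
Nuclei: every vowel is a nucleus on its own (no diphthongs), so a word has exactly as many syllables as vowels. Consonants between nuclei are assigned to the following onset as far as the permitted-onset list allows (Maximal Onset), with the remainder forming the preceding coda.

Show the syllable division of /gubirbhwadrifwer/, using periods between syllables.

The vowels are u, i, a, i, e — 5 nuclei, so 5 syllables.
V1 /u/ – V2 /i/: /b/ → onset of the next syllable (single consonants are always licit onsets).
V2 /i/ – V3 /a/: /rbhw/; trying suffixes from longest down, /hw/ is the first permitted one, so coda /rb/ | onset /hw/.
V3 /a/ – V4 /i/: cluster /dr/ — /dr/ is itself a permitted onset, so the whole cluster goes right; preceding coda = ∅.
V4 /i/ – V5 /e/: /fw/ — entire cluster is a permitted onset → onset /fw/, coda ∅.

gu.birb.hwa.dri.fwer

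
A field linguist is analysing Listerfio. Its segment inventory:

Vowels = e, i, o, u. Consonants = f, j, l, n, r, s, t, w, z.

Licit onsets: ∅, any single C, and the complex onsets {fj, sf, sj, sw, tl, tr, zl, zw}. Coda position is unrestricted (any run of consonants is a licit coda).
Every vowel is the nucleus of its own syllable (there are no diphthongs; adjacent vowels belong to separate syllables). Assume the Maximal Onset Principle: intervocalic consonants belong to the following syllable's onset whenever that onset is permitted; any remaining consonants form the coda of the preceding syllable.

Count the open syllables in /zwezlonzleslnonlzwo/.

The vowels are e, o, e, o, o — 5 nuclei, so 5 syllables.
σ1/σ2 boundary: /zl/ is a licit onset in full, so it all attaches to the next syllable.
σ2/σ3 boundary: /nzl/ splits as /n/ + /zl/ (/zl/ is the longest suffix that is a licit onset).
σ3/σ4 boundary: cluster /sln/ — the longest permitted-onset suffix is /n/; onset = /n/, preceding coda = /sl/.
σ4/σ5 boundary: /nlzw/; trying suffixes from longest down, /zw/ is the first permitted one, so coda /nl/ | onset /zw/.
So the parse is zwe.zlon.zlesl.nonl.zwo.
Classifying each syllable: /zwe/ (open), /zlon/ (closed), /zlesl/ (closed), /nonl/ (closed), /zwo/ (open).
Open syllables: 2.

2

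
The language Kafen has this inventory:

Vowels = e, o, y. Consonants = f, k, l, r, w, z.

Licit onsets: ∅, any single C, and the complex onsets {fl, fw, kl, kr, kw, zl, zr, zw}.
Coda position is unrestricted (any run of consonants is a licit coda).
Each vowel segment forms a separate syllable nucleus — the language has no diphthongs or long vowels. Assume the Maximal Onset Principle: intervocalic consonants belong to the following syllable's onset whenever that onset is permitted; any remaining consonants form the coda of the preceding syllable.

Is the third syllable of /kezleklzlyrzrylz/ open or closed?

Vowels present: e, e, y, y; each is a nucleus, giving 4 syllables.
/e…e/ gap (V1→V2): /zl/ is a licit onset in full, so it all attaches to the next syllable.
/e…y/ gap (V2→V3): cluster /klzl/ — the longest permitted-onset suffix is /zl/; onset = /zl/, preceding coda = /kl/.
/y…y/ gap (V3→V4): /rzr/ splits as /r/ + /zr/ (/zr/ is the longest suffix that is a licit onset).
Syllabification: ke.zlekl.zlyr.zrylz.
Syllable 3 is /zlyr/ with coda /r/, so it is closed.

closed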